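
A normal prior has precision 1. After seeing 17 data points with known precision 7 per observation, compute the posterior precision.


In the conjugate normal model, precisions add:
tau_posterior = tau_prior + n * tau_data
= 1 + 17*7 = 120

120


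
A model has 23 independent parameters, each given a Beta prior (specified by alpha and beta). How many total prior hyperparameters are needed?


Each Beta prior needs 2 hyperparameters (alpha and beta).
Total = 2 * 23 = 46

46


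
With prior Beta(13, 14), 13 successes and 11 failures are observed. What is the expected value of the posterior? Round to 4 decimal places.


Posterior = Beta(26, 25)
E[theta] = alpha/(alpha+beta)
= 26/51 = 0.5098

0.5098


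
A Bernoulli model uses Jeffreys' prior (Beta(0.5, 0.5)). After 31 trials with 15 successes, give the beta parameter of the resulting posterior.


Posterior = Beta(prior_alpha + successes, prior_beta + failures)
= Beta(0.5 + 15, 0.5 + 16)
Posterior beta = 0.5 + (n - k) = 0.5 + 16 = 16.5

16.5


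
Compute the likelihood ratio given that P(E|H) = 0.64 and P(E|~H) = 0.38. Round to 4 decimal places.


LR = P(E|H) / P(E|~H)
= 0.64 / 0.38 = 1.6842

1.6842


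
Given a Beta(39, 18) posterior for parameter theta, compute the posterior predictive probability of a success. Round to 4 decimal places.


For a Beta-Bernoulli model, the predictive probability is the mean:
P(success) = 39/(39+18) = 39/57 = 0.6842

0.6842


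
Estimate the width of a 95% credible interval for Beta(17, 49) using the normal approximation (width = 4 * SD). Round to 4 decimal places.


For Beta(a,b): Var = ab/((a+b)^2(a+b+1))
Var = 0.0029, SD = 0.0534
Approximate 95% CI width = 4 * 0.0534 = 0.2137

0.2137


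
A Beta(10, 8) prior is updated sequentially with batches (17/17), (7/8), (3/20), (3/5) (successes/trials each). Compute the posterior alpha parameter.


Sequential conjugate updating is equivalent to a single batch update.
Total successes across all batches = 30
alpha_posterior = alpha_prior + total_successes = 10 + 30
= 40

40


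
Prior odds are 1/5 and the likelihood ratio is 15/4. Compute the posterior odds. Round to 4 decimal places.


Posterior odds = prior odds * likelihood ratio
= (1/5) * (15/4)
= 15 / 20
= 0.75

0.75


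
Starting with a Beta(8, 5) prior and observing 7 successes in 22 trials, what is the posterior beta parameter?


Posterior beta = prior beta + failures
Failures = 22 - 7 = 15
beta_post = 5 + 15 = 20

20


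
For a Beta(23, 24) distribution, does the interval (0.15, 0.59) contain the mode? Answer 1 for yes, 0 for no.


Mode of Beta(a,b) = (a-1)/(a+b-2)
= (23-1)/(23+24-2) = 0.4889
Check: 0.15 <= 0.4889 <= 0.59?
Result: 1

1


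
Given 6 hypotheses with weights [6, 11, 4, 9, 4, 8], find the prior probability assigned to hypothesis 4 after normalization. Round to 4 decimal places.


To normalize, divide each weight by the sum of all weights.
Sum = 42
Prior(H4) = 9/42 = 0.2143

0.2143


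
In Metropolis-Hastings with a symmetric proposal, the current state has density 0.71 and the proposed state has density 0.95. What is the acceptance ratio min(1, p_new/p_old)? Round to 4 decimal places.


Ratio = p_new / p_old = 0.95 / 0.71 = 1.338
Acceptance = min(1, 1.338) = 1.0

1.0


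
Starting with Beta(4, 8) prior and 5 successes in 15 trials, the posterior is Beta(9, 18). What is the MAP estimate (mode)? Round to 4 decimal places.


The mode of Beta(a, b) when a > 1 and b > 1 is (a-1)/(a+b-2)
= (9 - 1) / (9 + 18 - 2)
= 8 / 25
= 0.32

0.32


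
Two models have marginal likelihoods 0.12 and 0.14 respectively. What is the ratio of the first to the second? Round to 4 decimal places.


Evidence ratio = 0.12 / 0.14
= 0.8571

0.8571


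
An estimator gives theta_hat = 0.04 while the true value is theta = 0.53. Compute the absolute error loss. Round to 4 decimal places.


The absolute error loss is |theta_hat - theta|
= |0.04 - 0.53|
= 0.49

0.49


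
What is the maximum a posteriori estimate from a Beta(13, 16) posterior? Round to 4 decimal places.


The MAP estimate equals the mode of the distribution.
Mode of Beta(a,b) = (a-1)/(a+b-2)
= 12/27
= 0.4444

0.4444


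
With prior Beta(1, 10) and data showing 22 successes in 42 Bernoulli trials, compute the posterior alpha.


Conjugate update: alpha_posterior = alpha_prior + k
= 1 + 22 = 23

23


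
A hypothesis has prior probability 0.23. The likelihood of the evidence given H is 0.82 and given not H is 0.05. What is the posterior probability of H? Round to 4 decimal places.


Using Bayes' theorem:
P(E) = 0.23 * 0.82 + 0.77 * 0.05
P(E) = 0.2271
P(H|E) = (0.23 * 0.82) / 0.2271 = 0.8305

0.8305


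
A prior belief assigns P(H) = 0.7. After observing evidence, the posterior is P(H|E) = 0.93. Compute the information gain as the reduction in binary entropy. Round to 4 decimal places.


H(prior) = -0.7*log2(0.7) - 0.3*log2(0.3)
= 0.8813
H(post) = -0.93*log2(0.93) - 0.07*log2(0.07)
= 0.3659
IG = 0.8813 - 0.3659 = 0.5154

0.5154


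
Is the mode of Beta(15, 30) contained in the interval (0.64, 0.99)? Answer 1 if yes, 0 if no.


Mode = (a-1)/(a+b-2) = 14/43 = 0.3256
Interval: (0.64, 0.99)
Contains mode? 0

0


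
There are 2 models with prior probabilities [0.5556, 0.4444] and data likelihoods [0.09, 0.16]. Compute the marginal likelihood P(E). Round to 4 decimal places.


P(E) = sum over models of P(M_i) * P(E|M_i)
= 0.5556*0.09 + 0.4444*0.16
= 0.1211

0.1211


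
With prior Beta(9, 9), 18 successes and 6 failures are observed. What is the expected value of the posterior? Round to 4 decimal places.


Posterior = Beta(27, 15)
E[theta] = alpha/(alpha+beta)
= 27/42 = 0.6429

0.6429


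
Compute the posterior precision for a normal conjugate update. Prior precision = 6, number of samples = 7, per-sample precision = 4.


tau_post = tau_0 + n * tau
= 6 + 7 * 4 = 34

34


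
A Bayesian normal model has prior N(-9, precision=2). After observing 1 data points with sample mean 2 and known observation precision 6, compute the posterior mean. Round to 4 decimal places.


Posterior mean = (prior_precision * prior_mean + n * data_precision * data_mean) / (prior_precision + n * data_precision)
Numerator = 2*-9 + 1*6*2 = -6
Denominator = 2 + 1*6 = 8
Posterior mean = -0.75

-0.75


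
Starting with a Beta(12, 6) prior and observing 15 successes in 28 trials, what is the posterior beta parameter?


Posterior beta = prior beta + failures
Failures = 28 - 15 = 13
beta_post = 6 + 13 = 19

19


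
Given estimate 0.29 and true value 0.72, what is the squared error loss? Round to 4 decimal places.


Squared error = (estimate - true)^2
Difference = -0.43
Loss = -0.43^2 = 0.1849

0.1849


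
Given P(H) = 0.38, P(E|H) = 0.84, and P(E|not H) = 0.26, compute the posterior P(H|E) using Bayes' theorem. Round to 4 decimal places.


By Bayes' theorem: P(H|E) = P(E|H)*P(H) / P(E)
P(E) = P(E|H)*P(H) + P(E|not H)*P(not H)
P(E) = 0.84*0.38 + 0.26*0.62 = 0.4804
P(H|E) = 0.84*0.38 / 0.4804 = 0.6644

0.6644


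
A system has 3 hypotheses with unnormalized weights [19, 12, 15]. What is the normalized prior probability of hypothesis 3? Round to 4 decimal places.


The normalized prior is the weight divided by the total.
Total weight = 46
P(H3) = 15 / 46 = 0.3261

0.3261


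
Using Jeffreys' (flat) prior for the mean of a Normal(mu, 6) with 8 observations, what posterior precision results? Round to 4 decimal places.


Flat prior means prior precision is 0.
Posterior precision = n / sigma^2 = 8/6 = 1.3333

1.3333


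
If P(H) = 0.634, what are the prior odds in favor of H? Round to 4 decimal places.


Prior odds = P(H) / (1 - P(H))
= 0.634 / 0.366
= 1.7322

1.7322


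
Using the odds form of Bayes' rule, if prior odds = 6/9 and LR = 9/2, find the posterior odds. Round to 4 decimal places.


Bayes' rule in odds form: posterior odds = prior odds * LR
= (6 * 9) / (9 * 2)
= 54/18 = 3.0

3.0


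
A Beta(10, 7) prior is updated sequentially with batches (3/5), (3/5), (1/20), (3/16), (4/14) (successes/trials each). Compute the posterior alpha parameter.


Sequential conjugate updating is equivalent to a single batch update.
Total successes across all batches = 14
alpha_posterior = alpha_prior + total_successes = 10 + 14
= 24

24


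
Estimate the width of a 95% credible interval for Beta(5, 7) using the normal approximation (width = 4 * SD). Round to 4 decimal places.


For Beta(a,b): Var = ab/((a+b)^2(a+b+1))
Var = 0.0187, SD = 0.1367
Approximate 95% CI width = 4 * 0.1367 = 0.5469

0.5469


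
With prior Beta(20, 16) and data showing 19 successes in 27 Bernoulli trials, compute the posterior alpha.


Conjugate update: alpha_posterior = alpha_prior + k
= 20 + 19 = 39

39


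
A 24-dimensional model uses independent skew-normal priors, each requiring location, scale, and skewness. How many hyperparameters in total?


Per parameter: 3 (location, scale, and skewness).
Total = 24 * 3 = 72

72


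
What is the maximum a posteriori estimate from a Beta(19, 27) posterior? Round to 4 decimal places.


The MAP estimate equals the mode of the distribution.
Mode of Beta(a,b) = (a-1)/(a+b-2)
= 18/44
= 0.4091

0.4091


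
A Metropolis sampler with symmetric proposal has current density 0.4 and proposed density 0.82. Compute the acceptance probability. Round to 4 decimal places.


For symmetric proposals, acceptance = min(1, pi(x*)/pi(x))
= min(1, 0.82/0.4)
= min(1, 2.05) = 1.0

1.0


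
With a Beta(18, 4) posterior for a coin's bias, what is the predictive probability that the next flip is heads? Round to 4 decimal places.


The predictive probability equals the posterior mean.
P(next = heads) = alpha / (alpha + beta)
= 18 / 22 = 0.8182

0.8182


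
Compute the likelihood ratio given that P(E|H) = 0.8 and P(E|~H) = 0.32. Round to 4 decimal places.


LR = P(E|H) / P(E|~H)
= 0.8 / 0.32 = 2.5

2.5


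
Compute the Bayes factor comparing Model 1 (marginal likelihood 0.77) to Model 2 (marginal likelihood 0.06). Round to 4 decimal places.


BF12 = marginal likelihood of M1 / marginal likelihood of M2
= 0.77/0.06
= 12.8333

12.8333


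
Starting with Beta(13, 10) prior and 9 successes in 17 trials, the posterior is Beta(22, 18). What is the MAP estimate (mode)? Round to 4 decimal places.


The mode of Beta(a, b) when a > 1 and b > 1 is (a-1)/(a+b-2)
= (22 - 1) / (22 + 18 - 2)
= 21 / 38
= 0.5526

0.5526


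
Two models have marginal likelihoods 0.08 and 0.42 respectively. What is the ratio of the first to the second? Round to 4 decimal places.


Evidence ratio = 0.08 / 0.42
= 0.1905

0.1905


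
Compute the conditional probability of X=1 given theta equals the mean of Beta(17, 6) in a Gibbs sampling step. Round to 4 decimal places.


Mean of Beta(17, 6) = 0.7391
P(X=1 | theta=0.7391) = 0.7391

0.7391


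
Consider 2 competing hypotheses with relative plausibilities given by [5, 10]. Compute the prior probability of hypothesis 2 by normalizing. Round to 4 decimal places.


Sum of weights = 5 + 10 = 15
Normalized prior for H2 = 10 / 15
= 0.6667

0.6667


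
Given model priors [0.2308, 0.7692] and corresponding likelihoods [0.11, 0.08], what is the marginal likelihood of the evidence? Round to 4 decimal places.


P(E) = sum_i P(M_i) P(E|M_i)
= 0.0254 + 0.0615
= 0.0869

0.0869


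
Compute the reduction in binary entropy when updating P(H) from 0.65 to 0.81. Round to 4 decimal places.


H_before = -p*log2(p) - (1-p)*log2(1-p) for p=0.65: 0.9341
H_after for p=0.81: 0.7015
Reduction = 0.9341 - 0.7015 = 0.2326

0.2326


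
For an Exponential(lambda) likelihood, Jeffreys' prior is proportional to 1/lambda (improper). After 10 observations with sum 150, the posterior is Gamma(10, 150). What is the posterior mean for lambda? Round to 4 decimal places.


Posterior = Gamma(n, sum_x) = Gamma(10, 150)
Posterior mean = shape/rate = 10/150
= 0.0667

0.0667


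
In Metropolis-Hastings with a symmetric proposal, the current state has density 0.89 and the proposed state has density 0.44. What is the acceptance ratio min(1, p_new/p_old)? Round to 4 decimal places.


Ratio = p_new / p_old = 0.44 / 0.89 = 0.4944
Acceptance = min(1, 0.4944) = 0.4944

0.4944


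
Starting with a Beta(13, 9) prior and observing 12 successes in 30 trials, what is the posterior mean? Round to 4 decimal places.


Posterior parameters: alpha = 13 + 12 = 25
beta = 9 + 18 = 27
Posterior mean = alpha / (alpha + beta) = 25 / 52
= 0.4808

0.4808


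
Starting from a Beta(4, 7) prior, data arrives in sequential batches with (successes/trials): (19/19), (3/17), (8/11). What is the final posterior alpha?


In sequential Bayesian updating, we sum all successes.
Total successes = 30
Final alpha = 4 + 30 = 34

34


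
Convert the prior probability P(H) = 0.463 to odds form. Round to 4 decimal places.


P(not H) = 1 - 0.463 = 0.537
Odds = 0.463 / 0.537 = 0.8622

0.8622


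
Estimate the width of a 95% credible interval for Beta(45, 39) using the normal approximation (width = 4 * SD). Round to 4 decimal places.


For Beta(a,b): Var = ab/((a+b)^2(a+b+1))
Var = 0.0029, SD = 0.0541
Approximate 95% CI width = 4 * 0.0541 = 0.2164

0.2164


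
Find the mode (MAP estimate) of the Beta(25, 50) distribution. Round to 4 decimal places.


For Beta(a,b) with a,b > 1:
Mode = (a-1)/(a+b-2) = (25-1)/(75-2)
= 24/73 = 0.3288

0.3288


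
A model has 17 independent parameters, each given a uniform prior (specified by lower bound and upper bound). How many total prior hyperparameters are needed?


Each uniform prior needs 2 hyperparameters (lower bound and upper bound).
Total = 2 * 17 = 34

34


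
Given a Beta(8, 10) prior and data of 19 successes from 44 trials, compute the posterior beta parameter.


Number of failures = 44 - 19 = 25
Posterior beta = 10 + 25 = 35

35


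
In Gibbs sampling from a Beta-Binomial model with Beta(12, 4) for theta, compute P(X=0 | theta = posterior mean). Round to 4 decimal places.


Posterior mean = alpha/(alpha+beta) = 12/16 = 0.75
P(X=0|theta=mean) = 1 - theta = 0.25

0.25


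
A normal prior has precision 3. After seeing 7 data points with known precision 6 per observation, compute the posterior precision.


In the conjugate normal model, precisions add:
tau_posterior = tau_prior + n * tau_data
= 3 + 7*6 = 45

45


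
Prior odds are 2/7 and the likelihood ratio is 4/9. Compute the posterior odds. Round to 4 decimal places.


Posterior odds = prior odds * likelihood ratio
= (2/7) * (4/9)
= 8 / 63
= 0.127

0.127


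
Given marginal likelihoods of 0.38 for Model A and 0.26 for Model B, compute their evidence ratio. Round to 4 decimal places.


Ratio = ML(A) / ML(B) = 0.38/0.26
= 1.4615

1.4615


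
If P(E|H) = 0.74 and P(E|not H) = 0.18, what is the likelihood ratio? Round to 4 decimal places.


Likelihood ratio = P(E|H) / P(E|not H)
= 0.74 / 0.18
= 4.1111

4.1111


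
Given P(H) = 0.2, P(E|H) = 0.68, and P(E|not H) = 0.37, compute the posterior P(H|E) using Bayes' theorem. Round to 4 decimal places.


By Bayes' theorem: P(H|E) = P(E|H)*P(H) / P(E)
P(E) = P(E|H)*P(H) + P(E|not H)*P(not H)
P(E) = 0.68*0.2 + 0.37*0.8 = 0.432
P(H|E) = 0.68*0.2 / 0.432 = 0.3148

0.3148


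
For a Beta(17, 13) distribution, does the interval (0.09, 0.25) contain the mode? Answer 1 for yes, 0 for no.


Mode of Beta(a,b) = (a-1)/(a+b-2)
= (17-1)/(17+13-2) = 0.5714
Check: 0.09 <= 0.5714 <= 0.25?
Result: 0

0


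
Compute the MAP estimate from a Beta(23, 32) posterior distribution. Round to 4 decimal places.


MAP = mode of Beta distribution
= (alpha - 1)/(alpha + beta - 2)
= (23-1)/(23+32-2)
= 22/53 = 0.4151

0.4151


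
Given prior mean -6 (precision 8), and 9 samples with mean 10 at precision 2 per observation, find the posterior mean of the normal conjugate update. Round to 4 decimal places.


The posterior mean is a precision-weighted average of prior and data.
Post. prec. = 8 + 18 = 26
Post. mean = (-48 + 180)/26 = 132/26 = 5.0769

5.0769


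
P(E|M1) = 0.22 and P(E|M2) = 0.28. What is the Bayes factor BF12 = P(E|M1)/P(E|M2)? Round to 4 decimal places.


Bayes factor BF12 = P(E|M1) / P(E|M2)
= 0.22 / 0.28
= 0.7857

0.7857


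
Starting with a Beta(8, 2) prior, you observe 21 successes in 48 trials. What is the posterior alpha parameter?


For a Beta-Binomial conjugate model:
Posterior alpha = prior alpha + number of successes
= 8 + 21 = 29

29


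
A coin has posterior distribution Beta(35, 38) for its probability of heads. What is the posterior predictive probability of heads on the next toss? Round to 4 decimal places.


Posterior predictive = E[theta] = alpha/(alpha+beta)
= 35/73
= 0.4795

0.4795


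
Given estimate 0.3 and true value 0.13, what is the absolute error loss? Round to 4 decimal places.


Absolute error = |estimate - true|
= |0.17| = 0.17

0.17


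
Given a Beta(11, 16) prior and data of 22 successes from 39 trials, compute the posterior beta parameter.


Number of failures = 39 - 22 = 17
Posterior beta = 16 + 17 = 33

33


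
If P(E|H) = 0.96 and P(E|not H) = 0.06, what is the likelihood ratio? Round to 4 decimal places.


Likelihood ratio = P(E|H) / P(E|not H)
= 0.96 / 0.06
= 16.0

16.0


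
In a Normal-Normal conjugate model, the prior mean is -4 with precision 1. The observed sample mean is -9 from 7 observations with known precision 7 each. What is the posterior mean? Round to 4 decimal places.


Posterior precision = tau0 + n*tau = 1 + 7*7 = 50
Posterior mean = (tau0*mu0 + n*tau*xbar) / posterior_precision
= (1*-4 + 7*7*-9) / 50
= -445 / 50 = -8.9

-8.9


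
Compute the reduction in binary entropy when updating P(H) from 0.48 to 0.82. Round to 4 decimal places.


H_before = -p*log2(p) - (1-p)*log2(1-p) for p=0.48: 0.9988
H_after for p=0.82: 0.6801
Reduction = 0.9988 - 0.6801 = 0.3188

0.3188


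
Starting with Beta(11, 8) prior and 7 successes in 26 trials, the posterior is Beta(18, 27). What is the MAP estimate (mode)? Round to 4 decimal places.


The mode of Beta(a, b) when a > 1 and b > 1 is (a-1)/(a+b-2)
= (18 - 1) / (18 + 27 - 2)
= 17 / 43
= 0.3953

0.3953


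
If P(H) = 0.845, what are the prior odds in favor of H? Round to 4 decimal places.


Prior odds = P(H) / (1 - P(H))
= 0.845 / 0.155
= 5.4516

5.4516


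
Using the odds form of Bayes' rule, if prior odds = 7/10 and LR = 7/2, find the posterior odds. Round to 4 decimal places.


Bayes' rule in odds form: posterior odds = prior odds * LR
= (7 * 7) / (10 * 2)
= 49/20 = 2.45

2.45


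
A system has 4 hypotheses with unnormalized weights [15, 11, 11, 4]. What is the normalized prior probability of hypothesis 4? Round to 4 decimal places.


The normalized prior is the weight divided by the total.
Total weight = 41
P(H4) = 4 / 41 = 0.0976

0.0976


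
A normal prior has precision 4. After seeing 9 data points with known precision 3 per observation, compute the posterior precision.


In the conjugate normal model, precisions add:
tau_posterior = tau_prior + n * tau_data
= 4 + 9*3 = 31

31


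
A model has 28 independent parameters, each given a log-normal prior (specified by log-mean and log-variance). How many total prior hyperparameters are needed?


Each log-normal prior needs 2 hyperparameters (log-mean and log-variance).
Total = 2 * 28 = 56

56


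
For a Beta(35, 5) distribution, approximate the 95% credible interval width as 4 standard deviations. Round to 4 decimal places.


Variance of Beta(a,b) = ab / ((a+b)^2 * (a+b+1))
= 35*5 / ((40)^2 * 41)
= 0.0027
SD = sqrt(0.0027) = 0.0516
Width = 4 * SD = 0.2066

0.2066


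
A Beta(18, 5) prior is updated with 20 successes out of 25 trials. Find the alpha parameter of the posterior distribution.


In the Beta-Binomial conjugate update:
alpha_post = alpha_prior + successes
= 18 + 20
= 38

38


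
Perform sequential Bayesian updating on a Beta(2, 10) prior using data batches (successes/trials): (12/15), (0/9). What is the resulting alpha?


Accumulate successes: 12
Posterior alpha = prior alpha + sum of successes
= 2 + 12 = 14

14


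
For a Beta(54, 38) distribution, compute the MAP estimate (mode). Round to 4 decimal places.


MAP = mode = (a-1)/(a+b-2)
= (54-1)/(54+38-2)
= 53/90 = 0.5889

0.5889


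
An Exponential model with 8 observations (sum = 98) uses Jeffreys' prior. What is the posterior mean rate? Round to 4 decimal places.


Posterior Gamma(8, 98)
E[lambda] = 8/98 = 0.0816

0.0816


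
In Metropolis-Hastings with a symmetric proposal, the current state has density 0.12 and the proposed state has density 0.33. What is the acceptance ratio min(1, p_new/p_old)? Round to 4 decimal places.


Ratio = p_new / p_old = 0.33 / 0.12 = 2.75
Acceptance = min(1, 2.75) = 1.0

1.0


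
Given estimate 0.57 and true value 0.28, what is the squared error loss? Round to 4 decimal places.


Squared error = (estimate - true)^2
Difference = 0.29
Loss = 0.29^2 = 0.0841

0.0841


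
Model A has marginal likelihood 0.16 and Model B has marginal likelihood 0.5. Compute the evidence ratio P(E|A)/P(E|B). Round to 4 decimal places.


Evidence ratio = P(E|A) / P(E|B)
= 0.16 / 0.5
= 0.32

0.32


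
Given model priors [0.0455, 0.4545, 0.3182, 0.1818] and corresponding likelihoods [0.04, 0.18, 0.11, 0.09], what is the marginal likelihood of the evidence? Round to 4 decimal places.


P(E) = sum_i P(M_i) P(E|M_i)
= 0.0018 + 0.0818 + 0.035 + 0.0164
= 0.135

0.135


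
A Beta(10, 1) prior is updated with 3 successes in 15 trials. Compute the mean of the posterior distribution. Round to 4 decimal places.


After update: Beta(13, 13)
Mean = 13 / (13 + 13) = 13 / 26
= 0.5

0.5


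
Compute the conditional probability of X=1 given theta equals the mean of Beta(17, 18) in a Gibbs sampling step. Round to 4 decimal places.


Mean of Beta(17, 18) = 0.4857
P(X=1 | theta=0.4857) = 0.4857

0.4857


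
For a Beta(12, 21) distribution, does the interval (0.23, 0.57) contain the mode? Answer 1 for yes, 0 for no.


Mode of Beta(a,b) = (a-1)/(a+b-2)
= (12-1)/(12+21-2) = 0.3548
Check: 0.23 <= 0.3548 <= 0.57?
Result: 1

1


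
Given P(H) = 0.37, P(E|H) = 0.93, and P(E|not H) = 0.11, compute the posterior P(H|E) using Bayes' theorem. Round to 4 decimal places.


By Bayes' theorem: P(H|E) = P(E|H)*P(H) / P(E)
P(E) = P(E|H)*P(H) + P(E|not H)*P(not H)
P(E) = 0.93*0.37 + 0.11*0.63 = 0.4134
P(H|E) = 0.93*0.37 / 0.4134 = 0.8324

0.8324


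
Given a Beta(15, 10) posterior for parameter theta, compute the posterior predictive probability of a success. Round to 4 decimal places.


For a Beta-Bernoulli model, the predictive probability is the mean:
P(success) = 15/(15+10) = 15/25 = 0.6

0.6


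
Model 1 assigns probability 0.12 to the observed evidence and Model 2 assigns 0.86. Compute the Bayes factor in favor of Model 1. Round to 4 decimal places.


BF = P(data|M1) / P(data|M2)
= 0.12 / 0.86 = 0.1395

0.1395


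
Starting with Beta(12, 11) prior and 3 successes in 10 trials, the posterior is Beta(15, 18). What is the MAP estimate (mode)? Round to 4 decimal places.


The mode of Beta(a, b) when a > 1 and b > 1 is (a-1)/(a+b-2)
= (15 - 1) / (15 + 18 - 2)
= 14 / 31
= 0.4516

0.4516


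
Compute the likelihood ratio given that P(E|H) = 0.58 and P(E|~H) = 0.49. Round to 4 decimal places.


LR = P(E|H) / P(E|~H)
= 0.58 / 0.49 = 1.1837

1.1837


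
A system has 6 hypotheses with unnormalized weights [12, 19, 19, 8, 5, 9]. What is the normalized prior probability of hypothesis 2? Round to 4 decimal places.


The normalized prior is the weight divided by the total.
Total weight = 72
P(H2) = 19 / 72 = 0.2639

0.2639


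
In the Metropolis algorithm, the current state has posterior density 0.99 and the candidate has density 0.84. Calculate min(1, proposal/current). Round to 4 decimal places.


Ratio = 0.84/0.99 = 0.8485
Acceptance probability = min(1, 0.8485)
= 0.8485

0.8485


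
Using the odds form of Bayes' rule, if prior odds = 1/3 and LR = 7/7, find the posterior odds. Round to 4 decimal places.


Bayes' rule in odds form: posterior odds = prior odds * LR
= (1 * 7) / (3 * 7)
= 7/21 = 0.3333

0.3333


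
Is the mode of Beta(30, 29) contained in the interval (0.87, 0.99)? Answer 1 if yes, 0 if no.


Mode = (a-1)/(a+b-2) = 29/57 = 0.5088
Interval: (0.87, 0.99)
Contains mode? 0

0


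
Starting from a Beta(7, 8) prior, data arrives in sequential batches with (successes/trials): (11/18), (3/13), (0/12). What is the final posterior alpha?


In sequential Bayesian updating, we sum all successes.
Total successes = 14
Final alpha = 7 + 14 = 21

21


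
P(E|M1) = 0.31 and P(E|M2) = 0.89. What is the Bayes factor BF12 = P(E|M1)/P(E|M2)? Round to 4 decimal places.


Bayes factor BF12 = P(E|M1) / P(E|M2)
= 0.31 / 0.89
= 0.3483

0.3483


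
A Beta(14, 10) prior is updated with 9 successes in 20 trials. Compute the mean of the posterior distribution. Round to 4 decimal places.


After update: Beta(23, 21)
Mean = 23 / (23 + 21) = 23 / 44
= 0.5227

0.5227


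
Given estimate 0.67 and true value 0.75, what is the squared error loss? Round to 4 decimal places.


Squared error = (estimate - true)^2
Difference = -0.08
Loss = -0.08^2 = 0.0064

0.0064


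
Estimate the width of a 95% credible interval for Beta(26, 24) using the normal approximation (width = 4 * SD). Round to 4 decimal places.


For Beta(a,b): Var = ab/((a+b)^2(a+b+1))
Var = 0.0049, SD = 0.07
Approximate 95% CI width = 4 * 0.07 = 0.2798

0.2798


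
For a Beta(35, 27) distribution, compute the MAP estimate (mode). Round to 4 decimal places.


MAP = mode = (a-1)/(a+b-2)
= (35-1)/(35+27-2)
= 34/60 = 0.5667

0.5667


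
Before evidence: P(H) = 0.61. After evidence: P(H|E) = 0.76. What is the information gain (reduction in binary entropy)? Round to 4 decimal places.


Prior entropy = 0.9648
Posterior entropy = 0.795
Information gain = 0.9648 - 0.795 = 0.1698

0.1698


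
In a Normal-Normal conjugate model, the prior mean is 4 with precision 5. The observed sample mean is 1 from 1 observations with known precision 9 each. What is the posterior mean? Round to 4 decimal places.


Posterior precision = tau0 + n*tau = 5 + 1*9 = 14
Posterior mean = (tau0*mu0 + n*tau*xbar) / posterior_precision
= (5*4 + 1*9*1) / 14
= 29 / 14 = 2.0714

2.0714


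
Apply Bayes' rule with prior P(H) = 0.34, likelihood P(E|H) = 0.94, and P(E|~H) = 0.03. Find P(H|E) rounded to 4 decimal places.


Step 1: Compute marginal P(E) = P(E|H)P(H) + P(E|~H)P(~H)
= 0.94*0.34 + 0.03*0.66 = 0.3394
Step 2: P(H|E) = P(E|H)P(H)/P(E) = 0.3196/0.3394
= 0.9417

0.9417


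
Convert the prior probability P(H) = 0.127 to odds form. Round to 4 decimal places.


P(not H) = 1 - 0.127 = 0.873
Odds = 0.127 / 0.873 = 0.1455

0.1455


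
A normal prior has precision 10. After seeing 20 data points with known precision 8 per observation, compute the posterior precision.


In the conjugate normal model, precisions add:
tau_posterior = tau_prior + n * tau_data
= 10 + 20*8 = 170

170


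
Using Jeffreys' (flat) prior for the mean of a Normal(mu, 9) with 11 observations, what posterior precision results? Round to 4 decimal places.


Flat prior means prior precision is 0.
Posterior precision = n / sigma^2 = 11/9 = 1.2222

1.2222


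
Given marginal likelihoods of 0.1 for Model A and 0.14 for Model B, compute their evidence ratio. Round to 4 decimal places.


Ratio = ML(A) / ML(B) = 0.1/0.14
= 0.7143

0.7143


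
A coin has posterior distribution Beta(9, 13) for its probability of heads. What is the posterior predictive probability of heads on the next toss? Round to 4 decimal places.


Posterior predictive = E[theta] = alpha/(alpha+beta)
= 9/22
= 0.4091

0.4091


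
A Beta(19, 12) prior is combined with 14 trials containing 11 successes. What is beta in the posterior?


In conjugate updating:
beta_posterior = beta_prior + (n - k)
= 12 + (14 - 11)
= 12 + 3 = 15

15


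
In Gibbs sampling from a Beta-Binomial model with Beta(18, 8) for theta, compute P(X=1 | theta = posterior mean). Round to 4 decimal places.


Posterior mean = alpha/(alpha+beta) = 18/26 = 0.6923
P(X=1|theta=mean) = theta = 0.6923

0.6923


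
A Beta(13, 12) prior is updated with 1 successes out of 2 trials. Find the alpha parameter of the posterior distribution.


In the Beta-Binomial conjugate update:
alpha_post = alpha_prior + successes
= 13 + 1
= 14

14


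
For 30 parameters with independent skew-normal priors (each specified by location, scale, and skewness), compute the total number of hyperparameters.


A skew-normal prior has 3 hyperparameters per parameter.
Total = 30 * 3 = 90

90


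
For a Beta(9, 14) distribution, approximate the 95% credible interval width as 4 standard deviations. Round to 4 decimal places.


Variance of Beta(a,b) = ab / ((a+b)^2 * (a+b+1))
= 9*14 / ((23)^2 * 24)
= 0.0099
SD = sqrt(0.0099) = 0.0996
Width = 4 * SD = 0.3985

0.3985


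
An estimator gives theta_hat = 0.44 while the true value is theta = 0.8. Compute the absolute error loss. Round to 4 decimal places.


The absolute error loss is |theta_hat - theta|
= |0.44 - 0.8|
= 0.36

0.36


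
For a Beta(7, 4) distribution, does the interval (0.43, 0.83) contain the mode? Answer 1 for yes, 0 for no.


Mode of Beta(a,b) = (a-1)/(a+b-2)
= (7-1)/(7+4-2) = 0.6667
Check: 0.43 <= 0.6667 <= 0.83?
Result: 1

1


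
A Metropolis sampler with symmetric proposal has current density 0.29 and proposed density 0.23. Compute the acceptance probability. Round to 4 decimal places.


For symmetric proposals, acceptance = min(1, pi(x*)/pi(x))
= min(1, 0.23/0.29)
= min(1, 0.7931) = 0.7931

0.7931


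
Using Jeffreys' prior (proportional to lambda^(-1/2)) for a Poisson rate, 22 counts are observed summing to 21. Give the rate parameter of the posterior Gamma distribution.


Conjugate update: Gamma(prior_shape + S, prior_rate + n).
Prior shape = 0.5, prior rate = 0.
Posterior rate = 0 + n = 22

22.0


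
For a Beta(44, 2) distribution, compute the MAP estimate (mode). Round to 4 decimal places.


MAP = mode = (a-1)/(a+b-2)
= (44-1)/(44+2-2)
= 43/44 = 0.9773

0.9773


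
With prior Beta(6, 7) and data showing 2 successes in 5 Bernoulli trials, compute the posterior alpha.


Conjugate update: alpha_posterior = alpha_prior + k
= 6 + 2 = 8

8


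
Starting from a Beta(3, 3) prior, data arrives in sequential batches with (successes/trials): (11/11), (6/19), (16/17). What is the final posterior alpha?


In sequential Bayesian updating, we sum all successes.
Total successes = 33
Final alpha = 3 + 33 = 36

36


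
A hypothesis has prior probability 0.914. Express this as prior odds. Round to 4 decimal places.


Odds = P(H) / P(not H) = 0.914 / 0.086
= 10.6279

10.6279


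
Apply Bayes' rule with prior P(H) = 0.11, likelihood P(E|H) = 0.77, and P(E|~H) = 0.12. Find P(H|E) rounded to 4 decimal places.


Step 1: Compute marginal P(E) = P(E|H)P(H) + P(E|~H)P(~H)
= 0.77*0.11 + 0.12*0.89 = 0.1915
Step 2: P(H|E) = P(E|H)P(H)/P(E) = 0.0847/0.1915
= 0.4423

0.4423


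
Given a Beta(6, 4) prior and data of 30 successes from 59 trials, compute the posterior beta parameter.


Number of failures = 59 - 30 = 29
Posterior beta = 4 + 29 = 33

33


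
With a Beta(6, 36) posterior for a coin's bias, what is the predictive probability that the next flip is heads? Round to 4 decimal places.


The predictive probability equals the posterior mean.
P(next = heads) = alpha / (alpha + beta)
= 6 / 42 = 0.1429

0.1429


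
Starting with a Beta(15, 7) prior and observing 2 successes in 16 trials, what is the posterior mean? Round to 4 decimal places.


Posterior parameters: alpha = 15 + 2 = 17
beta = 7 + 14 = 21
Posterior mean = alpha / (alpha + beta) = 17 / 38
= 0.4474

0.4474


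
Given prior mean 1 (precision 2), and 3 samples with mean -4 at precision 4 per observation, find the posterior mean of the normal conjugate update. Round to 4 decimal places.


The posterior mean is a precision-weighted average of prior and data.
Post. prec. = 2 + 12 = 14
Post. mean = (2 + -48)/14 = -46/14 = -3.2857

-3.2857


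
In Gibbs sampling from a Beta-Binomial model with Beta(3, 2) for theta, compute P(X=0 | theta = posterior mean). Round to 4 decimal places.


Posterior mean = alpha/(alpha+beta) = 3/5 = 0.6
P(X=0|theta=mean) = 1 - theta = 0.4

0.4


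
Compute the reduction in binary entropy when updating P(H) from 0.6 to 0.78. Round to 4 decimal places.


H_before = -p*log2(p) - (1-p)*log2(1-p) for p=0.6: 0.971
H_after for p=0.78: 0.7602
Reduction = 0.971 - 0.7602 = 0.2108

0.2108


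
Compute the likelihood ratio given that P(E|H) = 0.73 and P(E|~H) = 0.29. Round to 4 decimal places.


LR = P(E|H) / P(E|~H)
= 0.73 / 0.29 = 2.5172

2.5172


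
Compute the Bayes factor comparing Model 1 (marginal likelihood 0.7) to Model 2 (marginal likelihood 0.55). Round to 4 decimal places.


BF12 = marginal likelihood of M1 / marginal likelihood of M2
= 0.7/0.55
= 1.2727

1.2727


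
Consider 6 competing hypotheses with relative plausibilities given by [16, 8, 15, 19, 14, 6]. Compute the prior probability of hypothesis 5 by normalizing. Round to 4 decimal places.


Sum of weights = 16 + 8 + 15 + 19 + 14 + 6 = 78
Normalized prior for H5 = 14 / 78
= 0.1795

0.1795


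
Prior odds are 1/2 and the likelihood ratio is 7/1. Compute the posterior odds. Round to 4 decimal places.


Posterior odds = prior odds * likelihood ratio
= (1/2) * (7/1)
= 7 / 2
= 3.5

3.5


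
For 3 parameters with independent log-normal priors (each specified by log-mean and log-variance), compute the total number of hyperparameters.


A log-normal prior has 2 hyperparameters per parameter.
Total = 3 * 2 = 6

6


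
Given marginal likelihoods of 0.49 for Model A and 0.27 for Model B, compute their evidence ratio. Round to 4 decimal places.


Ratio = ML(A) / ML(B) = 0.49/0.27
= 1.8148

1.8148


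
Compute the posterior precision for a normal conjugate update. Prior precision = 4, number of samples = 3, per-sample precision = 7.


tau_post = tau_0 + n * tau
= 4 + 3 * 7 = 25

25


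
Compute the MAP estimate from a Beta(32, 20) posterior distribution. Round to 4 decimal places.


MAP = mode of Beta distribution
= (alpha - 1)/(alpha + beta - 2)
= (32-1)/(32+20-2)
= 31/50 = 0.62

0.62


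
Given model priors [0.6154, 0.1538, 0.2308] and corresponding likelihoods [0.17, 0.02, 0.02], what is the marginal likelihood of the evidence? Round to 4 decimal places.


P(E) = sum_i P(M_i) P(E|M_i)
= 0.1046 + 0.0031 + 0.0046
= 0.1123

0.1123


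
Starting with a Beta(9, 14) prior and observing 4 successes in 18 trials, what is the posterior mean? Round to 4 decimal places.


Posterior parameters: alpha = 9 + 4 = 13
beta = 14 + 14 = 28
Posterior mean = alpha / (alpha + beta) = 13 / 41
= 0.3171

0.3171


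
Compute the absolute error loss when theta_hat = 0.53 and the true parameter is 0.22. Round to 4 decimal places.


L = |theta_hat - theta_true|
= |0.53 - 0.22| = 0.31

0.31


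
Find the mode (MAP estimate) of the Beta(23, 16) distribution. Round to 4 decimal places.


For Beta(a,b) with a,b > 1:
Mode = (a-1)/(a+b-2) = (23-1)/(39-2)
= 22/37 = 0.5946

0.5946


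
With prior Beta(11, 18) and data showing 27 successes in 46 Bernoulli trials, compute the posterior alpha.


Conjugate update: alpha_posterior = alpha_prior + k
= 11 + 27 = 38

38


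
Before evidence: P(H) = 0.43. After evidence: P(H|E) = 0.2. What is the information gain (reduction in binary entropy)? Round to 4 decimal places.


Prior entropy = 0.9858
Posterior entropy = 0.7219
Information gain = 0.9858 - 0.7219 = 0.2639

0.2639


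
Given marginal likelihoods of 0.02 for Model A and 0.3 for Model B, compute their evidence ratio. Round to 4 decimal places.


Ratio = ML(A) / ML(B) = 0.02/0.3
= 0.0667

0.0667


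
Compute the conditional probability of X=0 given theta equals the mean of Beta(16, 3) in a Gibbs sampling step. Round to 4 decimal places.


Mean of Beta(16, 3) = 0.8421
P(X=0 | theta=0.8421) = 0.1579

0.1579


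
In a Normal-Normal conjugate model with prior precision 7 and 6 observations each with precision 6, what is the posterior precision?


Posterior precision = prior precision + n * observation precision
= 7 + 6 * 6
= 7 + 36 = 43

43


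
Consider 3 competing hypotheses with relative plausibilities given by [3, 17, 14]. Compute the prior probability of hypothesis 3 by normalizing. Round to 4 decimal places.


Sum of weights = 3 + 17 + 14 = 34
Normalized prior for H3 = 14 / 34
= 0.4118

0.4118


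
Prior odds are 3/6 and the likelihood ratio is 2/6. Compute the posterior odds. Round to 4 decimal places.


Posterior odds = prior odds * likelihood ratio
= (3/6) * (2/6)
= 6 / 36
= 0.1667

0.1667


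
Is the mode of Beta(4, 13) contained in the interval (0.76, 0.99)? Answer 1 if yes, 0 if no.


Mode = (a-1)/(a+b-2) = 3/15 = 0.2
Interval: (0.76, 0.99)
Contains mode? 0

0


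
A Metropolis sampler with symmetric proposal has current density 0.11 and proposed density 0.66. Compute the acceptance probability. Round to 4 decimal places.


For symmetric proposals, acceptance = min(1, pi(x*)/pi(x))
= min(1, 0.66/0.11)
= min(1, 6.0) = 1.0

1.0


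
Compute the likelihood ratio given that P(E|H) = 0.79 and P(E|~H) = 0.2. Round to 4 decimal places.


LR = P(E|H) / P(E|~H)
= 0.79 / 0.2 = 3.95

3.95


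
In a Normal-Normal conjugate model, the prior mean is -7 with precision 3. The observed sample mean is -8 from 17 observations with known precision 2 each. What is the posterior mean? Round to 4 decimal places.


Posterior precision = tau0 + n*tau = 3 + 17*2 = 37
Posterior mean = (tau0*mu0 + n*tau*xbar) / posterior_precision
= (3*-7 + 17*2*-8) / 37
= -293 / 37 = -7.9189

-7.9189


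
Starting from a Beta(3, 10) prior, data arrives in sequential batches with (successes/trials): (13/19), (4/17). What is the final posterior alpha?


In sequential Bayesian updating, we sum all successes.
Total successes = 17
Final alpha = 3 + 17 = 20

20


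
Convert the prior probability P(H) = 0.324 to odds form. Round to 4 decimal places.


P(not H) = 1 - 0.324 = 0.676
Odds = 0.324 / 0.676 = 0.4793

0.4793


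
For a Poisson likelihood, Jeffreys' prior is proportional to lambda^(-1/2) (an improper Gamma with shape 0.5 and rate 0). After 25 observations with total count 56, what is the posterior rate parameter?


Jeffreys' prior for Poisson is proportional to lambda^(-1/2).
Posterior is Gamma(0.5 + S, 0 + n) = Gamma(0.5 + 56, 25).
Posterior rate = 0 + n = 25

25.0


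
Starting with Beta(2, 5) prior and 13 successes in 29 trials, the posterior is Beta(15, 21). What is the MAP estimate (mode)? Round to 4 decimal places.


The mode of Beta(a, b) when a > 1 and b > 1 is (a-1)/(a+b-2)
= (15 - 1) / (15 + 21 - 2)
= 14 / 34
= 0.4118

0.4118


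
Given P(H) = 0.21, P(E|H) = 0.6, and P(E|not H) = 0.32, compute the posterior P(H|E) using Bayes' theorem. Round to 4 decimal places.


By Bayes' theorem: P(H|E) = P(E|H)*P(H) / P(E)
P(E) = P(E|H)*P(H) + P(E|not H)*P(not H)
P(E) = 0.6*0.21 + 0.32*0.79 = 0.3788
P(H|E) = 0.6*0.21 / 0.3788 = 0.3326

0.3326


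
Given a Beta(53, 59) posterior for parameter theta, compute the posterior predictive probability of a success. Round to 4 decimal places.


For a Beta-Bernoulli model, the predictive probability is the mean:
P(success) = 53/(53+59) = 53/112 = 0.4732

0.4732


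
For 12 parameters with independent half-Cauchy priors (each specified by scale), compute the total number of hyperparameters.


A half-Cauchy prior has 1 hyperparameter per parameter.
Total = 12 * 1 = 12

12
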